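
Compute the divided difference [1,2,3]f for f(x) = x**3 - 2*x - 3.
6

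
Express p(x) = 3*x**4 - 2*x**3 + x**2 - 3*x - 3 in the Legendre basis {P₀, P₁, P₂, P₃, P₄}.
(-31/15)P₀ + (-21/5)P₁ + (50/21)P₂ + (-4/5)P₃ + (24/35)P₄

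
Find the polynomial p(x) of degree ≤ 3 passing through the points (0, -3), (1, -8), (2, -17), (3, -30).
-2*x**2 - 3*x - 3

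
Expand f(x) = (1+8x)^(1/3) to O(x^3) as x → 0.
1 + 8*x/3 - 64*x**2/9 + O(x**3)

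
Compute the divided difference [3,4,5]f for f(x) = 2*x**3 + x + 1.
24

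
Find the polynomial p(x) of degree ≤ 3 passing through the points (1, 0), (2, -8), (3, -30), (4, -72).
-x**3 - x**2 + 2*x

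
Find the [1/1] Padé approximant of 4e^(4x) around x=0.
(8*x + 4)/(1 - 2*x)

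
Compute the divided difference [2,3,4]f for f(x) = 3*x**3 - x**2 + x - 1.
26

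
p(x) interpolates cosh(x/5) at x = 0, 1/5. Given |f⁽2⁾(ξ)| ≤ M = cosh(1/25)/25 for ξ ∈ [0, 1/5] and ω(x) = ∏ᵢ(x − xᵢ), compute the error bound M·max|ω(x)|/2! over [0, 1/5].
cosh(1/25)/5000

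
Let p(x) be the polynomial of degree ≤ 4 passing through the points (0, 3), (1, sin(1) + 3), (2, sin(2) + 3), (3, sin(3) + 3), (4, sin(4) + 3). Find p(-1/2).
-105*sin(1)/32 + 35*sin(4)/128 - 45*sin(3)/32 + 189*sin(2)/64 + 3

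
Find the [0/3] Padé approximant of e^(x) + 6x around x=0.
1/(-2017*x**3/6 + 97*x**2/2 - 7*x + 1)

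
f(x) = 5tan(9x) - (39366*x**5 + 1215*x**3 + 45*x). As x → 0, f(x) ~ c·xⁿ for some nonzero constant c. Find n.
7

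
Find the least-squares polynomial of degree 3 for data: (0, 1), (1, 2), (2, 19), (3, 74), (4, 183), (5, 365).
8/7 + (-7/3)x + (-11/28)x² + (37/12)x³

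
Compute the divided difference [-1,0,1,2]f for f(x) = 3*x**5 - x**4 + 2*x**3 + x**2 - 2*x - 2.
15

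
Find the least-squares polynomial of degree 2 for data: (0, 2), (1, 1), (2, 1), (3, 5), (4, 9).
2 + (-11/5)x + x²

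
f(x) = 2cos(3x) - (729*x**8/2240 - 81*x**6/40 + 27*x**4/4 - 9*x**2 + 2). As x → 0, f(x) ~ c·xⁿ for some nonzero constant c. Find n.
10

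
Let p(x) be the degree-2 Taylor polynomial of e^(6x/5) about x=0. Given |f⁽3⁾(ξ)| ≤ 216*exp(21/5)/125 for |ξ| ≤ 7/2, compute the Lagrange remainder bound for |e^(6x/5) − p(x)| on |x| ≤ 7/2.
3087*exp(21/5)/250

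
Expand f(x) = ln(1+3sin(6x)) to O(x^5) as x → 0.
18*x - 162*x**2 + 1836*x**3 - 24300*x**4 + O(x**5)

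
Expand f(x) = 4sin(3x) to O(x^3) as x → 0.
12*x + O(x**3)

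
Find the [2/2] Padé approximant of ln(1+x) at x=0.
x*(x + 2)/(2*(x**2/6 + x + 1))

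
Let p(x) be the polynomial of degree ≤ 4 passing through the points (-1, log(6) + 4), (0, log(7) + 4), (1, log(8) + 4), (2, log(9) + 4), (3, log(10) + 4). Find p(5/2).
log(9*2**(19/32)*3**(19/128)*5**(35/128)*7**(7/32)/4) + 4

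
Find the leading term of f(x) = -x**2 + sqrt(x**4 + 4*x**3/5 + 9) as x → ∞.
2*x/5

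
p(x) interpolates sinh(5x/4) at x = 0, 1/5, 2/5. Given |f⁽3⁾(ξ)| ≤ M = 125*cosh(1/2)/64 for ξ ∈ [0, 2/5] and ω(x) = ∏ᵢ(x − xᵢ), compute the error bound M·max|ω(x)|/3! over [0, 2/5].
sqrt(3)*cosh(1/2)/1728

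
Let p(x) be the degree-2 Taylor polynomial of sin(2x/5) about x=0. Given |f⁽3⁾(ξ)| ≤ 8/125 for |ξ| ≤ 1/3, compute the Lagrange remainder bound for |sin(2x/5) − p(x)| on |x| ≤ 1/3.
4/10125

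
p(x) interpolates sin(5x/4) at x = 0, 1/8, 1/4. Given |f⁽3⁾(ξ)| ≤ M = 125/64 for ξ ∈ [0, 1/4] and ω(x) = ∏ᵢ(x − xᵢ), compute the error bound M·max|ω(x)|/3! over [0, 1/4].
125*sqrt(3)/884736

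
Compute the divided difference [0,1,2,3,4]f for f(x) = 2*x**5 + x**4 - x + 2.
21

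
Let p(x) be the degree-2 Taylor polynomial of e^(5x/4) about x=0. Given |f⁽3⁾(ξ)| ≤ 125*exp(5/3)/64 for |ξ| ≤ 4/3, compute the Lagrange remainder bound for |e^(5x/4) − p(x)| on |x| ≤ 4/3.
125*exp(5/3)/162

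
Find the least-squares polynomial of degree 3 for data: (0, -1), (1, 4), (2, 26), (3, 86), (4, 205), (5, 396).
-47/63 + (323/378)x + (4/63)x² + (169/54)x³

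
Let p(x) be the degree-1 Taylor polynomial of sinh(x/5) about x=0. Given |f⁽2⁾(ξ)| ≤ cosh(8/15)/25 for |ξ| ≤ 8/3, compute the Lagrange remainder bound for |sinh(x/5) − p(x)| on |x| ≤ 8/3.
32*cosh(8/15)/225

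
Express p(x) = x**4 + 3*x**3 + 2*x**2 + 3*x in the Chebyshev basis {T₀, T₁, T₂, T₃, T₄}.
(11/8)T₀ + (21/4)T₁ + (3/2)T₂ + (3/4)T₃ + (1/8)T₄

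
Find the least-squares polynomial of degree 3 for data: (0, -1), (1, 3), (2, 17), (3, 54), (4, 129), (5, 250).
-6/7 + (47/21)x + (-23/28)x² + (25/12)x³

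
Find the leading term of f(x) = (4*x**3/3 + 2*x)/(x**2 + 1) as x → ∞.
4*x/3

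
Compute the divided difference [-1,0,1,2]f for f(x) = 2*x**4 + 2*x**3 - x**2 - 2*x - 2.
6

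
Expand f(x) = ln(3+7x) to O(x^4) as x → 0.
log(3) + 7*x/3 - 49*x**2/18 + 343*x**3/81 + O(x**4)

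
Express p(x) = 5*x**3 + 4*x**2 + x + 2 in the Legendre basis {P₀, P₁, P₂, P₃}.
(10/3)P₀ + (4)P₁ + (8/3)P₂ + (2)P₃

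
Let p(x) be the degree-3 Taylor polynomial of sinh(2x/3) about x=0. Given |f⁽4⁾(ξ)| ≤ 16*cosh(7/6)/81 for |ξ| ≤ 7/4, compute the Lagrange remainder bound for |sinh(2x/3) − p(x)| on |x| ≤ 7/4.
2401*cosh(7/6)/31104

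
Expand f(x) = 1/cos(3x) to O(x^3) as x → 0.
1 + 9*x**2/2 + O(x**3)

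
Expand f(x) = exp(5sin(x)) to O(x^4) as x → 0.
1 + 5*x + 25*x**2/2 + 20*x**3 + O(x**4)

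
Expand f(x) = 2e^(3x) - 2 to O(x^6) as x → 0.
6*x + 9*x**2 + 9*x**3 + 27*x**4/4 + 81*x**5/20 + O(x**6)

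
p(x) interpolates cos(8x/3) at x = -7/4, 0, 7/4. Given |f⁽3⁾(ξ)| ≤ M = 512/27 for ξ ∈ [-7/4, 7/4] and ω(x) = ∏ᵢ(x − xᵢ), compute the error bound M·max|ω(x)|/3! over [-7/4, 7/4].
2744*sqrt(3)/729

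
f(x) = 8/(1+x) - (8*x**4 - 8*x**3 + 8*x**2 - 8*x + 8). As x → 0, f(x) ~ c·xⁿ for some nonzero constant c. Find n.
5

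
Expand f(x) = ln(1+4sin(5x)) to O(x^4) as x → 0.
20*x - 200*x**2 + 7750*x**3/3 + O(x**4)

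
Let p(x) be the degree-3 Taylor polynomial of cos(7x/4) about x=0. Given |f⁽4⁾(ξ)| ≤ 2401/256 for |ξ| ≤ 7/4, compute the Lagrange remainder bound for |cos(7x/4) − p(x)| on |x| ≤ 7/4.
5764801/1572864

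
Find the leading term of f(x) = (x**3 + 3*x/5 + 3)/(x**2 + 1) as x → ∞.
x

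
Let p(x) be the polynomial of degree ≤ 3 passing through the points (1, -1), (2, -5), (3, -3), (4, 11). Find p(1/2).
11/8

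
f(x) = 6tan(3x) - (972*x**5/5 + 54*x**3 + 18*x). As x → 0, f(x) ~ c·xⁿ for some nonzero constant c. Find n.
7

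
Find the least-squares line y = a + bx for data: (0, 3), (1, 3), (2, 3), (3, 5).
a = 13/5, b = 3/5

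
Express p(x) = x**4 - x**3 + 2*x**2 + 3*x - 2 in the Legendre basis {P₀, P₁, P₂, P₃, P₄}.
(-17/15)P₀ + (12/5)P₁ + (40/21)P₂ + (-2/5)P₃ + (8/35)P₄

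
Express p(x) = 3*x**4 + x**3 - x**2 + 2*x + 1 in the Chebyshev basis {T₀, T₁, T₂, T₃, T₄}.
(13/8)T₀ + (11/4)T₁ + T₂ + (1/4)T₃ + (3/8)T₄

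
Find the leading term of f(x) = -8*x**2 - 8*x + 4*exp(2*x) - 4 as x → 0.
16*x**3/3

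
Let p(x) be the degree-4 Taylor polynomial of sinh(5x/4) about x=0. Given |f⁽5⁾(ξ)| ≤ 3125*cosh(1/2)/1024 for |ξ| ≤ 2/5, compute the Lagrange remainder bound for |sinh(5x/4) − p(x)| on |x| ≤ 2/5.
cosh(1/2)/3840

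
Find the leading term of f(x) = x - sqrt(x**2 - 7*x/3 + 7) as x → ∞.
7/6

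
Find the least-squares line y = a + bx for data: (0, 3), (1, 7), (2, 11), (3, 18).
a = 12/5, b = 49/10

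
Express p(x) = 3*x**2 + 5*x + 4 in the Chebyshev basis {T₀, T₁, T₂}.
(11/2)T₀ + (5)T₁ + (3/2)T₂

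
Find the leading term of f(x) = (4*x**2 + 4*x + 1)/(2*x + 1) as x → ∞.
2*x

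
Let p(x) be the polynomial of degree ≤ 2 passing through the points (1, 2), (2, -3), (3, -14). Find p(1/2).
9/4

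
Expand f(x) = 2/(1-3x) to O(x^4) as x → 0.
2 + 6*x + 18*x**2 + 54*x**3 + O(x**4)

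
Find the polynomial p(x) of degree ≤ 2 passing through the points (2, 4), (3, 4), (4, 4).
4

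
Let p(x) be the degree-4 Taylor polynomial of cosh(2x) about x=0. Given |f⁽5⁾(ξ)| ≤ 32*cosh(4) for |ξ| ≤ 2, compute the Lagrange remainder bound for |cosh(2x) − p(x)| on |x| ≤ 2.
128*cosh(4)/15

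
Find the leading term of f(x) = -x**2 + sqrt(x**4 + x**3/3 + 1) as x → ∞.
x/6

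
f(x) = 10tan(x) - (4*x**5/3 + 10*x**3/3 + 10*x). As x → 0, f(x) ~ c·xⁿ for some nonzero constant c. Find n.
7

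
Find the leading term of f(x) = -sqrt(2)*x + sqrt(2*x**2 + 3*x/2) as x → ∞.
3*sqrt(2)/8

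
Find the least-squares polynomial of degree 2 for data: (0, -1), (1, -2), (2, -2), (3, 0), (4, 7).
-22/35 + (-117/35)x + (9/7)x²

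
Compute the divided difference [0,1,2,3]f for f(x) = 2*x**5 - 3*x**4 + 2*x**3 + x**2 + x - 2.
34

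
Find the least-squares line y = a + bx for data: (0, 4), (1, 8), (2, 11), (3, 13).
a = 9/2, b = 3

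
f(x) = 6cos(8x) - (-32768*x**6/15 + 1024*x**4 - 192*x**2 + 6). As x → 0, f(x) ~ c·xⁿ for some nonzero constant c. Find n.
8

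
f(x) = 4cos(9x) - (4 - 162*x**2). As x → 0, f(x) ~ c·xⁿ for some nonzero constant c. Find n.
4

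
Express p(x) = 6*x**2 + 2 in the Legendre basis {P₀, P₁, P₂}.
(4)P₀ + (4)P₂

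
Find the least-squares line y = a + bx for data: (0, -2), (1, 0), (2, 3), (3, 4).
a = -19/10, b = 21/10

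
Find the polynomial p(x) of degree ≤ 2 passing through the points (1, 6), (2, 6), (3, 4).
-x**2 + 3*x + 4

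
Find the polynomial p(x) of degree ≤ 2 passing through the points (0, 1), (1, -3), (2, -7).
1 - 4*x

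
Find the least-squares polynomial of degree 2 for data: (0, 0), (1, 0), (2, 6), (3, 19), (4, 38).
1/35 + (-47/14)x + (45/14)x²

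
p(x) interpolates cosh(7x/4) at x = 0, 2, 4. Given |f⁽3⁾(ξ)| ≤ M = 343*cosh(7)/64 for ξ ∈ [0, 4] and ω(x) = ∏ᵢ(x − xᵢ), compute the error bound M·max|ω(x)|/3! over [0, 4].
343*sqrt(3)*cosh(7)/216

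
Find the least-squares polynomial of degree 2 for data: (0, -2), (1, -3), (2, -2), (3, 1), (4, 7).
-67/35 + (-83/35)x + (8/7)x²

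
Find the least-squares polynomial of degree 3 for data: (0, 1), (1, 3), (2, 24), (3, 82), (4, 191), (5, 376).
17/21 + (-19/63)x + (-1/12)x² + (109/36)x³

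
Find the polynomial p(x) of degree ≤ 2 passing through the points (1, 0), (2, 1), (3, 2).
x - 1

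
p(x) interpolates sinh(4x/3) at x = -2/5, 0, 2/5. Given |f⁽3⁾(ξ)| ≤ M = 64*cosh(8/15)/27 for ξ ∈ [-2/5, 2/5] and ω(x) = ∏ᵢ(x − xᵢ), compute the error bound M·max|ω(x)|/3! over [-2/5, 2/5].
512*sqrt(3)*cosh(8/15)/91125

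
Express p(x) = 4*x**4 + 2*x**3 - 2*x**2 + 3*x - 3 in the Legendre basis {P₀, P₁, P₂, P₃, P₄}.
(-43/15)P₀ + (21/5)P₁ + (20/21)P₂ + (4/5)P₃ + (32/35)P₄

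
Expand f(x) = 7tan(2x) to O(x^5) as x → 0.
14*x + 56*x**3/3 + O(x**5)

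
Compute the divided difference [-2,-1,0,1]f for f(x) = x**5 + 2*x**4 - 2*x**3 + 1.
-1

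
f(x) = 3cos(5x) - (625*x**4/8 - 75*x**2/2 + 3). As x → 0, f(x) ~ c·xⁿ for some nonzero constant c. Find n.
6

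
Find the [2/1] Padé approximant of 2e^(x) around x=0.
(x**2/3 + 4*x/3 + 2)/(1 - x/3)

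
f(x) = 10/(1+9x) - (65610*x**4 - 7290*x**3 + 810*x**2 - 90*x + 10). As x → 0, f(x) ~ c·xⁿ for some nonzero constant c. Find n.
5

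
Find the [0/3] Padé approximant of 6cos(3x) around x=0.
6/(9*x**2/2 + 1)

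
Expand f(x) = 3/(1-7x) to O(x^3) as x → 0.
3 + 21*x + 147*x**2 + O(x**3)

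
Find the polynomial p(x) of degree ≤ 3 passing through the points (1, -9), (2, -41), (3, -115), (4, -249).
-3*x**3 - 3*x**2 - 2*x - 1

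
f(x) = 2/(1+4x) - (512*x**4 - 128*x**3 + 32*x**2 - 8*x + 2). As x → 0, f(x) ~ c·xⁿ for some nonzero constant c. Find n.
5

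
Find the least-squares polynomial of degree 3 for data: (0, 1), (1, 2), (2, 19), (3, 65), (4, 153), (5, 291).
73/63 + (-1633/378)x + (703/252)x² + (209/108)x³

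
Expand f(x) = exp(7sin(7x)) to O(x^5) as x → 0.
1 + 49*x + 2401*x**2/2 + 19208*x**3 + 1764735*x**4/8 + O(x**5)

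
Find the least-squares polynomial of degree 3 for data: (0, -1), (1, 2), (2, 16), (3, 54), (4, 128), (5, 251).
-125/126 + (1175/756)x + (-25/36)x² + (113/54)x³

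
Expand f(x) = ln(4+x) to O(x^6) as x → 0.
log(4) + x/4 - x**2/32 + x**3/192 - x**4/1024 + x**5/5120 + O(x**6)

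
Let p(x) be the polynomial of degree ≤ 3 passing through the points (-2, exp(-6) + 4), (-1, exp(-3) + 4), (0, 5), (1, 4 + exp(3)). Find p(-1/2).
(-1 + 9*exp(3) + (73 - exp(3))*exp(6))*exp(-6)/16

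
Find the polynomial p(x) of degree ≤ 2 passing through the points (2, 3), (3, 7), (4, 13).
x**2 - x + 1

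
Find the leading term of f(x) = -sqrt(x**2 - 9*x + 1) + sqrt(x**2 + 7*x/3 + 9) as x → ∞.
17/3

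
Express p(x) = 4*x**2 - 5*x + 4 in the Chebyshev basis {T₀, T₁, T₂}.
(6)T₀ + (-5)T₁ + (2)T₂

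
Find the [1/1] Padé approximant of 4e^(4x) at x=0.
(8*x + 4)/(1 - 2*x)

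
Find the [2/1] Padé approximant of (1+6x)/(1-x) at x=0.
(6*x + 1)/(1 - x)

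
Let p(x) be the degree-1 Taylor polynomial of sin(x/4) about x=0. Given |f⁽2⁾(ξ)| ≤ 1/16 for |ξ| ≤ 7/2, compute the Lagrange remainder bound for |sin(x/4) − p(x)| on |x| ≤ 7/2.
49/128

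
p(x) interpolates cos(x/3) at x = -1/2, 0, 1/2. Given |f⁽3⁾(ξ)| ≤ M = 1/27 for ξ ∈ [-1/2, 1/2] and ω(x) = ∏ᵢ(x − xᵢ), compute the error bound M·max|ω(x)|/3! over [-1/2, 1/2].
sqrt(3)/5832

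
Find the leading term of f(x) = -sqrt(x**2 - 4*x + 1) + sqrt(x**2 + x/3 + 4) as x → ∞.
13/6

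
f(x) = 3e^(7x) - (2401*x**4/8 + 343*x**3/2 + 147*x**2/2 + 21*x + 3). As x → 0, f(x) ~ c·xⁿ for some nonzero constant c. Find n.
5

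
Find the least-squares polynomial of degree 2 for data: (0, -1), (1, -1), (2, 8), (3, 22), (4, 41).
-51/35 + (-111/70)x + (43/14)x²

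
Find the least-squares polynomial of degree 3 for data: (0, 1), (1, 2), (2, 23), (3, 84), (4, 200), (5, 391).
131/126 + (-2819/756)x + (55/36)x² + (80/27)x³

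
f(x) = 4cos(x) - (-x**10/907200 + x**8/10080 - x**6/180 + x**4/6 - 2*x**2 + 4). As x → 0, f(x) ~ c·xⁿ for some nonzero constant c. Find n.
12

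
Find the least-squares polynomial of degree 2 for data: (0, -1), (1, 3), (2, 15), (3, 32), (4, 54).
-47/35 + (153/70)x + (41/14)x²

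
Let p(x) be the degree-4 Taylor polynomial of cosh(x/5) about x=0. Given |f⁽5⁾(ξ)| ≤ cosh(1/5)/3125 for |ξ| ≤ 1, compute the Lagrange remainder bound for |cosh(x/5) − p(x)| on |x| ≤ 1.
cosh(1/5)/375000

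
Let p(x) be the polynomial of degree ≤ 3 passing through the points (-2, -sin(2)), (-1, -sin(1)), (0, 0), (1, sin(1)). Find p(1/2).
-sin(2)/16 + 5*sin(1)/8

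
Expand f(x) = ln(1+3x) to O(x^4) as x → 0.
3*x - 9*x**2/2 + 9*x**3 + O(x**4)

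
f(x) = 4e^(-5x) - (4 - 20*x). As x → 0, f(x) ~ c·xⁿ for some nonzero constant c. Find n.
2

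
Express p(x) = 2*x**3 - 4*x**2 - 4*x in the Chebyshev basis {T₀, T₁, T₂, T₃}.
(-2)T₀ + (-5/2)T₁ + (-2)T₂ + (1/2)T₃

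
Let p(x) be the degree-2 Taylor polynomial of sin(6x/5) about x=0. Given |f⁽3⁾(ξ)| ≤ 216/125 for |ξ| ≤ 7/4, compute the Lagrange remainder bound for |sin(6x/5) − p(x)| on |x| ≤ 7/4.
3087/2000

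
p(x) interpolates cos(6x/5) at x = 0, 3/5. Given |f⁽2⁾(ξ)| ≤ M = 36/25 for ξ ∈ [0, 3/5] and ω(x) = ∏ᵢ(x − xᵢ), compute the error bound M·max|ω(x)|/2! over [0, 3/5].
81/1250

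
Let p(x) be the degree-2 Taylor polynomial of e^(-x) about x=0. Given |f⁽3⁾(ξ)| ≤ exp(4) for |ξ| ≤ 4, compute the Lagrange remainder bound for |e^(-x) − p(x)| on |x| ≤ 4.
32*exp(4)/3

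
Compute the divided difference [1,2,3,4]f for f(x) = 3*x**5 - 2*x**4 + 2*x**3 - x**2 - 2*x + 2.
177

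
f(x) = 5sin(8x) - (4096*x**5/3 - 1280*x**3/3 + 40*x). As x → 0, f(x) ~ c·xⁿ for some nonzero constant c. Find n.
7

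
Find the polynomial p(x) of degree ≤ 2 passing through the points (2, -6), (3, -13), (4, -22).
-x**2 - 2*x + 2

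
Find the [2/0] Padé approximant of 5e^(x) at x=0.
5*x**2/2 + 5*x + 5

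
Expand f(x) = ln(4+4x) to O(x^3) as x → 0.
log(4) + x - x**2/2 + O(x**3)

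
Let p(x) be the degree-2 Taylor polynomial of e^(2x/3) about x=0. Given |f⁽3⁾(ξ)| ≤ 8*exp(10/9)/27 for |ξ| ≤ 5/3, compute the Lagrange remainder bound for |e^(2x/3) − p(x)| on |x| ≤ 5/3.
500*exp(10/9)/2187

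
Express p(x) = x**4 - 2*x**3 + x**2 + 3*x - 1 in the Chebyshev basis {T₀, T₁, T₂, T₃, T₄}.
(-1/8)T₀ + (3/2)T₁ + T₂ + (-1/2)T₃ + (1/8)T₄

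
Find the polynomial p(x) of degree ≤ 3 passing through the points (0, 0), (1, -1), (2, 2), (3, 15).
x**3 - x**2 - x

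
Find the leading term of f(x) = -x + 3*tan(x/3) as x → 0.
x**3/27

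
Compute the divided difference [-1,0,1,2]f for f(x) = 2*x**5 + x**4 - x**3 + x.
11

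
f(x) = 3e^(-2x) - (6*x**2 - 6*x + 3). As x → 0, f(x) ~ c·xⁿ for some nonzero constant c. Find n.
3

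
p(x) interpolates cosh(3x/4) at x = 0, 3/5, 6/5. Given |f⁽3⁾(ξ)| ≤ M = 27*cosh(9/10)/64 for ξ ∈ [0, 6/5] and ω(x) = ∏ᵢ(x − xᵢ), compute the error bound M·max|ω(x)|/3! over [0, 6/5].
27*sqrt(3)*cosh(9/10)/8000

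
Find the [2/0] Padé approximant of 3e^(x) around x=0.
3*x**2/2 + 3*x + 3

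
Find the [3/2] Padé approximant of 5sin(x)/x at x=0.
(5 - 7*x**2/12)/(x**2/20 + 1)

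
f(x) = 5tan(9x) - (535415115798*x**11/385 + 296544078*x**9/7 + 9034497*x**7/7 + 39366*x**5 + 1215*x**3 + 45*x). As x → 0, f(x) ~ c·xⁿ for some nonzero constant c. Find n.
13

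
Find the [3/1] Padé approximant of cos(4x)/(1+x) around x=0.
(32*x**3/3 - 136*x**2/21 - 32*x/21 + 1)/(1 - 11*x/21)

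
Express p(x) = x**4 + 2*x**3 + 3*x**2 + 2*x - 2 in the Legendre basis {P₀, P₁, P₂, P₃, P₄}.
(-4/5)P₀ + (16/5)P₁ + (18/7)P₂ + (4/5)P₃ + (8/35)P₄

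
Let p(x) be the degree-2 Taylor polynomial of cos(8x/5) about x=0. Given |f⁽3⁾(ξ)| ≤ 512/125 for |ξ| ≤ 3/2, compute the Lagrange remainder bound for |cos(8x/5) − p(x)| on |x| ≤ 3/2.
288/125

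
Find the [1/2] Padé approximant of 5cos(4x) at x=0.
5/(8*x**2 + 1)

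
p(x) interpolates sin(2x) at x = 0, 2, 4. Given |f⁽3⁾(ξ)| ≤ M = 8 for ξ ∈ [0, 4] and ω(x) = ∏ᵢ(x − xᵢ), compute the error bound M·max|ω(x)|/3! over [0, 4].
64*sqrt(3)/27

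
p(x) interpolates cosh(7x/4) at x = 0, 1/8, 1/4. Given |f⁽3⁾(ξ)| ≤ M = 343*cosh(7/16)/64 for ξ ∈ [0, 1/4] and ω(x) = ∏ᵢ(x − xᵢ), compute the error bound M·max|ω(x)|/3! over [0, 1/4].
343*sqrt(3)*cosh(7/16)/884736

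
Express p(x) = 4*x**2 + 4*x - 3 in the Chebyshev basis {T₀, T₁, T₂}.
-T₀ + (4)T₁ + (2)T₂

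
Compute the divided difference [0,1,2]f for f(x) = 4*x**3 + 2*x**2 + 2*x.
14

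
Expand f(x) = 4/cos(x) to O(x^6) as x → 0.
4 + 2*x**2 + 5*x**4/6 + O(x**6)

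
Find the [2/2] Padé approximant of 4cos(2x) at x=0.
(4 - 20*x**2/3)/(x**2/3 + 1)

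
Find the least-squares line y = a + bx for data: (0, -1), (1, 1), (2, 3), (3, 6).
a = -6/5, b = 23/10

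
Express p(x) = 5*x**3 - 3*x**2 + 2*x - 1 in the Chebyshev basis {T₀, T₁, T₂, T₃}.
(-5/2)T₀ + (23/4)T₁ + (-3/2)T₂ + (5/4)T₃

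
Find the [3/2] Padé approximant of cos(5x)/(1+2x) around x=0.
(1925*x**3/102 - 1925*x**2/204 - 2*x + 1)/(1 - 191*x**2/204)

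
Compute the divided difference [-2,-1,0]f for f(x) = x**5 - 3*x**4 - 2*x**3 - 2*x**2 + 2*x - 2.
-32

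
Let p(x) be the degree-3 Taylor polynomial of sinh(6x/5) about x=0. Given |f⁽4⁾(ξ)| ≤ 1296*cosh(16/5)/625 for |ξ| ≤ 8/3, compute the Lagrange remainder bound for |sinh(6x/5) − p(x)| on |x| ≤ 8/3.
8192*cosh(16/5)/1875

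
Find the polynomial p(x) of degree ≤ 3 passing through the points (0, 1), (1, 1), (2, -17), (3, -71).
-3*x**3 + 3*x + 1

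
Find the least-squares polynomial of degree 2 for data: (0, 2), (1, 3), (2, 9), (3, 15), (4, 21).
10/7 + (15/7)x + (5/7)x²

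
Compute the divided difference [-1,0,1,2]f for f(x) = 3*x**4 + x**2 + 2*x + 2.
6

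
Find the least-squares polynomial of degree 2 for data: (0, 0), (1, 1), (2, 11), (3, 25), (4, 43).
-4/7 + (1/7)x + (19/7)x²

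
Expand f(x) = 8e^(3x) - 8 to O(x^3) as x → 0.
24*x + 36*x**2 + O(x**3)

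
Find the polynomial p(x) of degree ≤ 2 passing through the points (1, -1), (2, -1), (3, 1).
x**2 - 3*x + 1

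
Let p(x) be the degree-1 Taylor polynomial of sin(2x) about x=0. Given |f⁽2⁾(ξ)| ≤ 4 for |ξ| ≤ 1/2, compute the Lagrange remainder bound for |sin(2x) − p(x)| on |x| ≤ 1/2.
1/2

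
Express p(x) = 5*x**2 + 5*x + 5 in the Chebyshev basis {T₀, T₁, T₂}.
(15/2)T₀ + (5)T₁ + (5/2)T₂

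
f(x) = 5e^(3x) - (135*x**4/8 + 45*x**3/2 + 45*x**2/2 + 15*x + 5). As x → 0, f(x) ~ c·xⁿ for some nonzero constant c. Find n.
5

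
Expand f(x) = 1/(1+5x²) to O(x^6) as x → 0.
1 - 5*x**2 + 25*x**4 + O(x**6)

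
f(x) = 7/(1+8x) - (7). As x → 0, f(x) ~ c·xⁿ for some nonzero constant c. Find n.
1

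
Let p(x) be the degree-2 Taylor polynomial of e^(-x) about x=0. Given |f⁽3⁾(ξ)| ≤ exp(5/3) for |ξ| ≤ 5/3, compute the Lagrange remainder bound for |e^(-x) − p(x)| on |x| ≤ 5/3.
125*exp(5/3)/162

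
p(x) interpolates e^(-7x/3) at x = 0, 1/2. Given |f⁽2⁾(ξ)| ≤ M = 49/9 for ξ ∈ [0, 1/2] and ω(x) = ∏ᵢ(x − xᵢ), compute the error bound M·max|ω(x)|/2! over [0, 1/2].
49/288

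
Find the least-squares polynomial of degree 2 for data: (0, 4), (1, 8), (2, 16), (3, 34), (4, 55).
143/35 + (8/35)x + (22/7)x²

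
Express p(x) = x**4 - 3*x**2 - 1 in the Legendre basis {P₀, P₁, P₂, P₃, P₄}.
(-9/5)P₀ + (-10/7)P₂ + (8/35)P₄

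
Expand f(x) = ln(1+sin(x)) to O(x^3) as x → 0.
x - x**2/2 + O(x**3)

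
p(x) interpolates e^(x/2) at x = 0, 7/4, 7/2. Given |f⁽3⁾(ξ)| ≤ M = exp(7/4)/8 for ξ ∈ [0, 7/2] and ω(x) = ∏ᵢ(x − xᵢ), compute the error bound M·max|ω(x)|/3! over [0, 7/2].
343*sqrt(3)*exp(7/4)/13824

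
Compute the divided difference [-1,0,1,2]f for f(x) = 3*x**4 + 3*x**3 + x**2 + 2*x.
9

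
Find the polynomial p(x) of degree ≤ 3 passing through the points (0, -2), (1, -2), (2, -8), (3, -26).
-x**3 + x - 2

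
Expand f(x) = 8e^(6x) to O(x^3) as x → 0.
8 + 48*x + 144*x**2 + O(x**3)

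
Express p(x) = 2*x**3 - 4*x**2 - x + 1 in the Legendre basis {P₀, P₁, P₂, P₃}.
(-1/3)P₀ + (1/5)P₁ + (-8/3)P₂ + (4/5)P₃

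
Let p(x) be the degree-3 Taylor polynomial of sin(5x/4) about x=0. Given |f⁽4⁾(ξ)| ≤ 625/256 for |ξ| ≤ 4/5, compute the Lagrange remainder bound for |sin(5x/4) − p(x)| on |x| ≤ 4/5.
1/24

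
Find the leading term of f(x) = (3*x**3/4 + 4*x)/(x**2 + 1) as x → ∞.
3*x/4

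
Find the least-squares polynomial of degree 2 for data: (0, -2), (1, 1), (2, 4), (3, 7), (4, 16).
-52/35 + (27/35)x + (6/7)x²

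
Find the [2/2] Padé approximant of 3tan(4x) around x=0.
12*x/(1 - 16*x**2/3)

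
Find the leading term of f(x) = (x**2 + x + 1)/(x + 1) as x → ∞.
x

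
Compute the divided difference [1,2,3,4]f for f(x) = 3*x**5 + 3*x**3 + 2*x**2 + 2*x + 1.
198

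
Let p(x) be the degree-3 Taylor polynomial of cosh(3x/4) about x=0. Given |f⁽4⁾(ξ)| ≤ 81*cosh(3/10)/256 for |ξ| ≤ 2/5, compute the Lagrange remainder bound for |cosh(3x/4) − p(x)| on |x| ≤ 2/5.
27*cosh(3/10)/80000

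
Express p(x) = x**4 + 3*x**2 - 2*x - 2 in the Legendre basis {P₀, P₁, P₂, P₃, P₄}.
(-4/5)P₀ + (-2)P₁ + (18/7)P₂ + (8/35)P₄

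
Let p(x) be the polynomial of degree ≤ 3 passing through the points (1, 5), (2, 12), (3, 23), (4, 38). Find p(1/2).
3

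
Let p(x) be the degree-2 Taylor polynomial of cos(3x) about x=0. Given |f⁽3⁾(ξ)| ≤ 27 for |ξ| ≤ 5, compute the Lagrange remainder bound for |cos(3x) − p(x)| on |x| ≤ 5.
1125/2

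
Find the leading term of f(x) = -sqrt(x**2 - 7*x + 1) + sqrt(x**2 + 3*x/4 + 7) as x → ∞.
31/8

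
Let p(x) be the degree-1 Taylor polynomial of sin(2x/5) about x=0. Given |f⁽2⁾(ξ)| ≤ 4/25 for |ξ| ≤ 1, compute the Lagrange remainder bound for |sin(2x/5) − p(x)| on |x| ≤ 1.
2/25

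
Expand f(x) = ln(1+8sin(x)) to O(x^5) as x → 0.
8*x - 32*x**2 + 508*x**3/3 - 3040*x**4/3 + O(x**5)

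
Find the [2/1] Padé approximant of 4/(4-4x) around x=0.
1/(1 - x)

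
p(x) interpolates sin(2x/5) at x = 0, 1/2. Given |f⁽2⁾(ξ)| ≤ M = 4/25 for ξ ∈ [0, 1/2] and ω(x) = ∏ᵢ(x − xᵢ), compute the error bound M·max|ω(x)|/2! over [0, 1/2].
1/200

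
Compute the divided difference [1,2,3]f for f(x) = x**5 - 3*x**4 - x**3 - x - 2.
9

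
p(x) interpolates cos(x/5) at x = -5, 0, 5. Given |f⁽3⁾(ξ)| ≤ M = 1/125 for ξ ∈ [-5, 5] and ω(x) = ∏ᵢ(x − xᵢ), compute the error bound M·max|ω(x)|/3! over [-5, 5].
sqrt(3)/27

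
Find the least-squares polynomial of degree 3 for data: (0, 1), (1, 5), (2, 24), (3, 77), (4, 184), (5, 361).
137/126 + (229/108)x + (-193/126)x² + (335/108)x³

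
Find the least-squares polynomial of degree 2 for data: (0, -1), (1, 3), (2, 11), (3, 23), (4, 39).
-1 + (2)x + (2)x²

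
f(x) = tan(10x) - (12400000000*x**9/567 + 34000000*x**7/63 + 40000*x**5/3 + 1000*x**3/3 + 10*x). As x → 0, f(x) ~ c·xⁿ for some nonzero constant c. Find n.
11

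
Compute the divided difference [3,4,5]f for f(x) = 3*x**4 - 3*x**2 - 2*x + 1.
288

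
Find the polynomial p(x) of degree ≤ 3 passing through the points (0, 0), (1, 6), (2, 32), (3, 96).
3*x**3 + x**2 + 2*x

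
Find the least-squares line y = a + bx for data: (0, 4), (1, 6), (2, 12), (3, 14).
a = 18/5, b = 18/5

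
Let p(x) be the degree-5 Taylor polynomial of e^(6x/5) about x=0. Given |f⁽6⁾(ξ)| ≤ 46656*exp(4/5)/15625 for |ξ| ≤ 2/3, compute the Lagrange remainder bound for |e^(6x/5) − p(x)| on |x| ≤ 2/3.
256*exp(4/5)/703125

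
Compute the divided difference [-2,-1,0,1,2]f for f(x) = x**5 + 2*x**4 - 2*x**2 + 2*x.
2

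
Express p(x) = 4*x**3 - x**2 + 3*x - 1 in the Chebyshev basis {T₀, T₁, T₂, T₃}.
(-3/2)T₀ + (6)T₁ + (-1/2)T₂ + T₃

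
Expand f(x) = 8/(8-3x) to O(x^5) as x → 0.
1 + 3*x/8 + 9*x**2/64 + 27*x**3/512 + 81*x**4/4096 + O(x**5)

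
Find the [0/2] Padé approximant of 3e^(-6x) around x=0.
3/(18*x**2 + 6*x + 1)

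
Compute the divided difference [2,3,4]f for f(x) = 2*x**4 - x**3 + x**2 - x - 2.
102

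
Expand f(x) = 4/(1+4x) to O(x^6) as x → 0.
4 - 16*x + 64*x**2 - 256*x**3 + 1024*x**4 - 4096*x**5 + O(x**6)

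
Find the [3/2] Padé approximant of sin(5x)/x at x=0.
(5 - 175*x**2/12)/(5*x**2/4 + 1)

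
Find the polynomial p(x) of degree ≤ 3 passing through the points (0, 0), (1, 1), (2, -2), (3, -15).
-x**3 + x**2 + x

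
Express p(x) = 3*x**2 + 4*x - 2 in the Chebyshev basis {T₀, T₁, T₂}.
(-1/2)T₀ + (4)T₁ + (3/2)T₂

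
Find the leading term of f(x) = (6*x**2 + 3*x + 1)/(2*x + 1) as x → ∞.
3*x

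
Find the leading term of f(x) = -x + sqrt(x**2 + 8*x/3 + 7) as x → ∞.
4/3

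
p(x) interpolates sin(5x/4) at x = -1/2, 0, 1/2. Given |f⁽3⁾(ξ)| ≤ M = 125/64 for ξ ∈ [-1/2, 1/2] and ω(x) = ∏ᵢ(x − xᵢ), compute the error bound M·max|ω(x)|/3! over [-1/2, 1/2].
125*sqrt(3)/13824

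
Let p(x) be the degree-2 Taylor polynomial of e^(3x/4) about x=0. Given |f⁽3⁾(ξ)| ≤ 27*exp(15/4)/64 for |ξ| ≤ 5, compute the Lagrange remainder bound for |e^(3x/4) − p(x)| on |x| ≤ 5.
1125*exp(15/4)/128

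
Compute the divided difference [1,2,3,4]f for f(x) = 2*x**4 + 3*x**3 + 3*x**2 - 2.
23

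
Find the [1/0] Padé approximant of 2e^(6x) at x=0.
12*x + 2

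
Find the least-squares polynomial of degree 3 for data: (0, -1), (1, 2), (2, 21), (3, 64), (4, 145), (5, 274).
-10/9 + (1/378)x + (104/63)x² + (101/54)x³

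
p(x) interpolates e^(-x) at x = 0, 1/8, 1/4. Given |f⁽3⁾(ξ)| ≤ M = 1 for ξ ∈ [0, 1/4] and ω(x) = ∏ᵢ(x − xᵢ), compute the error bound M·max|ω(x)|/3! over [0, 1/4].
sqrt(3)/13824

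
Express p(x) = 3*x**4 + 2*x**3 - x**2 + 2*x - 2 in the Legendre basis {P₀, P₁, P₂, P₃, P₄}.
(-26/15)P₀ + (16/5)P₁ + (22/21)P₂ + (4/5)P₃ + (24/35)P₄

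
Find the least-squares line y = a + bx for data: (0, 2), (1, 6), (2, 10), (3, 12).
a = 12/5, b = 17/5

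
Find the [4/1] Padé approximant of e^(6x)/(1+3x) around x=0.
(162*x**4/5 + 72*x**3/5 + 54*x**2/5 + 18*x/5 + 1)/(3*x/5 + 1)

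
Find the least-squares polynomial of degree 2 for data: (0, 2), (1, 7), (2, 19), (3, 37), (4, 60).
9/5 + (13/5)x + (3)x²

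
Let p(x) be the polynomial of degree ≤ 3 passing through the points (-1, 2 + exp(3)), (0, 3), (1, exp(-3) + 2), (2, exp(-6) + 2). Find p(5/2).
((53 - 5*exp(3))*exp(6) - 35*exp(3) + 35)*exp(-6)/16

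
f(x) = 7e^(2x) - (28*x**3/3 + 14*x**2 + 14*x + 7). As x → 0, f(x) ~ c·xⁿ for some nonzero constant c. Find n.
4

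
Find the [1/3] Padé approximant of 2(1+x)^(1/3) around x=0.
(5*x/3 + 2)/(x**3/81 - x**2/18 + x/2 + 1)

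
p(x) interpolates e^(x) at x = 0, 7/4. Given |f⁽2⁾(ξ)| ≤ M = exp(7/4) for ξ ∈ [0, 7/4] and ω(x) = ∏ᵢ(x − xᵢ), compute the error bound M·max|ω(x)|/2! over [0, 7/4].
49*exp(7/4)/128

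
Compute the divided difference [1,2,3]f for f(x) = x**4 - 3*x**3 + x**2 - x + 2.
8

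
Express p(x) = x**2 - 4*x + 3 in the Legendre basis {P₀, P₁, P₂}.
(10/3)P₀ + (-4)P₁ + (2/3)P₂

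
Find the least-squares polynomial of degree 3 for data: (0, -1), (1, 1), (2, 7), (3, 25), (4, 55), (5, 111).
-71/63 + (457/189)x + (-139/126)x² + (55/54)x³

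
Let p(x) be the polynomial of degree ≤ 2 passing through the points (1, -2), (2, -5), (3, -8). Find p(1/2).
-1/2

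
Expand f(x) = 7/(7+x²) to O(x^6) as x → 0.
1 - x**2/7 + x**4/49 + O(x**6)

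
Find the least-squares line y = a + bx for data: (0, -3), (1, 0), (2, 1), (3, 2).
a = -12/5, b = 8/5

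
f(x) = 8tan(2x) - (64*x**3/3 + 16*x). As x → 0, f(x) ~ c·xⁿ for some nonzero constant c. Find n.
5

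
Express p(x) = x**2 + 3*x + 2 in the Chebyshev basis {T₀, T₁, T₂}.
(5/2)T₀ + (3)T₁ + (1/2)T₂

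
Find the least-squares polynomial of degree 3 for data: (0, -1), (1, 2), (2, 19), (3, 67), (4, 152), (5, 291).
-115/126 + (-1061/756)x + (67/36)x² + (109/54)x³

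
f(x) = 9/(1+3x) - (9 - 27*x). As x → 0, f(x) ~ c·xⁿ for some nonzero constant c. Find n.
2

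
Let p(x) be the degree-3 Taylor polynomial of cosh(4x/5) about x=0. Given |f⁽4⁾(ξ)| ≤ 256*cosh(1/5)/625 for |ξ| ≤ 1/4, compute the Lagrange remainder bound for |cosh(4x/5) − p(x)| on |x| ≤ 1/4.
cosh(1/5)/15000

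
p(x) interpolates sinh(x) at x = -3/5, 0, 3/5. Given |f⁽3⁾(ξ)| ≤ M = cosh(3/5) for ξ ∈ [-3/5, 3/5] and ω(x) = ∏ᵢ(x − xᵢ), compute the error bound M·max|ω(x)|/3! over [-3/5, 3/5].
sqrt(3)*cosh(3/5)/125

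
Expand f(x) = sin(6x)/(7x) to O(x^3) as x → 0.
6/7 - 36*x**2/7 + O(x**3)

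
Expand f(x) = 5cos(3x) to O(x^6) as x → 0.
5 - 45*x**2/2 + 135*x**4/8 + O(x**6)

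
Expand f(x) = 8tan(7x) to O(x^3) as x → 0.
56*x + O(x**3)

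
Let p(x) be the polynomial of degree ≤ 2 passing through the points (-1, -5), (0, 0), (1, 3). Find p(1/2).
7/4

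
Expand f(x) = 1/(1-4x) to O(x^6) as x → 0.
1 + 4*x + 16*x**2 + 64*x**3 + 256*x**4 + 1024*x**5 + O(x**6)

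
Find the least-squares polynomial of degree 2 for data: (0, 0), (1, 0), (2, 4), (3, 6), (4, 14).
(-3/5)x + x²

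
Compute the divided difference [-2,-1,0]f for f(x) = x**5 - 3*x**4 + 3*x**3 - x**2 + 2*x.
-46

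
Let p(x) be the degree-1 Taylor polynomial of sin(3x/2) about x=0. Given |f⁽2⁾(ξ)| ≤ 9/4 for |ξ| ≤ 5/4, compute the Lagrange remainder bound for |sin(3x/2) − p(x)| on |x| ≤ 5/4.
225/128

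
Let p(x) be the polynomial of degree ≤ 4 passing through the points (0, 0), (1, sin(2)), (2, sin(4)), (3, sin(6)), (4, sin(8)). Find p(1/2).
7*sin(6)/32 - 5*sin(8)/128 - 35*sin(4)/64 + 35*sin(2)/32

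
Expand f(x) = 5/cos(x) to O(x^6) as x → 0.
5 + 5*x**2/2 + 25*x**4/24 + O(x**6)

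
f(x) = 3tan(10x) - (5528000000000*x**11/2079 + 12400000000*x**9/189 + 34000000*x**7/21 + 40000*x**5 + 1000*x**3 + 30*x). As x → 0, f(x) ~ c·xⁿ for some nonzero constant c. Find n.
13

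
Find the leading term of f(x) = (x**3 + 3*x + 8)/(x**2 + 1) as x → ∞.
x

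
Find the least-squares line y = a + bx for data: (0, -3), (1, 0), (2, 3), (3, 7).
a = -16/5, b = 33/10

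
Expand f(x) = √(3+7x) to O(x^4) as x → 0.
sqrt(3) + 7*sqrt(3)*x/6 - 49*sqrt(3)*x**2/72 + 343*sqrt(3)*x**3/432 + O(x**4)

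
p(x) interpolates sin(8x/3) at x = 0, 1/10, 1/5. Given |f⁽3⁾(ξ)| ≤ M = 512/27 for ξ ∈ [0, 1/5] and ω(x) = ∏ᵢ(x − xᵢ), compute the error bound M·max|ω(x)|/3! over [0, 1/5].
64*sqrt(3)/91125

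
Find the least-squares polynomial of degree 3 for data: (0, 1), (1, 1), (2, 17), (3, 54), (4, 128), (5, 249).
95/126 + (-1217/756)x + (107/126)x² + (203/108)x³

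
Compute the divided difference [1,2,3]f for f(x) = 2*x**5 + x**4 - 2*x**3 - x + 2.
193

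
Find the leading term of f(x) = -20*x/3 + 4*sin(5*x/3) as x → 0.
-250*x**3/81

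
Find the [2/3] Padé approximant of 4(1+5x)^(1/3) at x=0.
(350*x**2/9 + 80*x/3 + 4)/(-125*x**3/162 + 25*x**2/6 + 5*x + 1)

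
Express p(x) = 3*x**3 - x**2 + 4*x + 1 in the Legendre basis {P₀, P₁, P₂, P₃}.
(2/3)P₀ + (29/5)P₁ + (-2/3)P₂ + (6/5)P₃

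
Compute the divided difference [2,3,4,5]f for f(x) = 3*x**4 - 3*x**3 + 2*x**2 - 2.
39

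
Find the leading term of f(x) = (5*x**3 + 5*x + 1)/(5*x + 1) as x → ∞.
x**2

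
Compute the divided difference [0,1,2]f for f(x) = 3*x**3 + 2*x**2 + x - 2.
11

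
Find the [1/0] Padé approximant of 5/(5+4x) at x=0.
1 - 4*x/5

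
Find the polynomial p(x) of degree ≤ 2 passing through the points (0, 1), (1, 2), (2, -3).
-3*x**2 + 4*x + 1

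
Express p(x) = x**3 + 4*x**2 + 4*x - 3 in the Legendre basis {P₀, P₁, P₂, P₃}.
(-5/3)P₀ + (23/5)P₁ + (8/3)P₂ + (2/5)P₃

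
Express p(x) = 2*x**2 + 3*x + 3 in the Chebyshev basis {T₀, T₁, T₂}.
(4)T₀ + (3)T₁ + T₂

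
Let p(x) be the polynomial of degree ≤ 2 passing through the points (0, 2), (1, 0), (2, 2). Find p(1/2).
1/2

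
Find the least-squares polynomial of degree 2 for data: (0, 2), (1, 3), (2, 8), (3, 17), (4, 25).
11/7 + (6/7)x + (9/7)x²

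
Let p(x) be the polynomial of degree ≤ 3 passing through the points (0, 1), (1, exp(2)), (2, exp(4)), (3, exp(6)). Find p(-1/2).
-5*exp(6)/16 - 35*exp(2)/16 + 35/16 + 21*exp(4)/16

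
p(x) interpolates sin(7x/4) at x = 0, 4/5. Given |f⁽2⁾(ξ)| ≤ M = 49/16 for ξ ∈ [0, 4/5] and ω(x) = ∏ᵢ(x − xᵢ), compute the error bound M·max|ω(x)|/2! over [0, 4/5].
49/200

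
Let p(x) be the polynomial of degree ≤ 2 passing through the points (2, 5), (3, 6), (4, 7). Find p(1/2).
7/2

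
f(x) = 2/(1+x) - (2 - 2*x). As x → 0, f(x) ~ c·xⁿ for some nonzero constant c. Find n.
2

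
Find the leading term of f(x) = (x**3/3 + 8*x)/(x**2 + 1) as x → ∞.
x/3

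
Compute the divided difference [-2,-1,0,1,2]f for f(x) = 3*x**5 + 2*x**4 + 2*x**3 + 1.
2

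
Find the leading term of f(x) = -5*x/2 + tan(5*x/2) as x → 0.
125*x**3/24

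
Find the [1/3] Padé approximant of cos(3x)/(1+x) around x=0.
(1 - 15*x/4)/(-99*x**3/8 + 3*x**2/4 - 11*x/4 + 1)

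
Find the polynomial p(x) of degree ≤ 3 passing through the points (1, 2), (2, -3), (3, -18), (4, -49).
-x**3 + x**2 - x + 3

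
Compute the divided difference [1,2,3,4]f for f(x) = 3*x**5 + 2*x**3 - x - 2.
197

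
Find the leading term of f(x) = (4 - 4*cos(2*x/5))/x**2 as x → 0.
8/25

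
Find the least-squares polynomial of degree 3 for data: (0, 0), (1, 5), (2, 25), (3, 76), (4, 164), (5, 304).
1/9 + (-109/378)x + (709/252)x² + (203/108)x³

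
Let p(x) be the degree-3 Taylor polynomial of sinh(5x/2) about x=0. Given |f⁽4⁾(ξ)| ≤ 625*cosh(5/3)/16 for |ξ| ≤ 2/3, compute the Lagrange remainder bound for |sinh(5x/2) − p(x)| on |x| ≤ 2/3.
625*cosh(5/3)/1944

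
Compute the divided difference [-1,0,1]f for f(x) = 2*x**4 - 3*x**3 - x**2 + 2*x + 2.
1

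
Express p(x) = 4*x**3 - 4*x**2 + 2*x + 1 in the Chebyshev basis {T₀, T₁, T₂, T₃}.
-T₀ + (5)T₁ + (-2)T₂ + T₃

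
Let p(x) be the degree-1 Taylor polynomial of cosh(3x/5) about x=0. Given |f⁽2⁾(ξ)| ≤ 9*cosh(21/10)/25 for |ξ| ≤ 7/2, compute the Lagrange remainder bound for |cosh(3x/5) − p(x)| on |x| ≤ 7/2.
441*cosh(21/10)/200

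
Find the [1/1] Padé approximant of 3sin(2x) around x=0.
6*x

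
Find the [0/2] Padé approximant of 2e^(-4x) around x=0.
2/(8*x**2 + 4*x + 1)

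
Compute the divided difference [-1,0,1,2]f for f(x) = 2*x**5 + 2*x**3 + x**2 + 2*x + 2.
12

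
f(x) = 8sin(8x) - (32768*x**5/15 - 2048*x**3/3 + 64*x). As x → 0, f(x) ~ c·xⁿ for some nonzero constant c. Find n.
7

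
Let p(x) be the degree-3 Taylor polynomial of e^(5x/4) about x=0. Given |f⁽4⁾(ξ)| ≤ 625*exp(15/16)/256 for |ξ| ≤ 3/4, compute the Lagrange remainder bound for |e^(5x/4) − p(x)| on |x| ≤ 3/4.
16875*exp(15/16)/524288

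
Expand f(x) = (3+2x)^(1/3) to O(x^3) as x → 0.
3**(1/3) + 2*3**(1/3)*x/9 - 4*3**(1/3)*x**2/81 + O(x**3)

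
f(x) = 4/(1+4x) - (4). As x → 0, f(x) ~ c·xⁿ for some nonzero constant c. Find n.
1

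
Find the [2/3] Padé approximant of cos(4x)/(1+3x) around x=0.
(1 - 20*x**2/3)/(4*x**3 + 4*x**2/3 + 3*x + 1)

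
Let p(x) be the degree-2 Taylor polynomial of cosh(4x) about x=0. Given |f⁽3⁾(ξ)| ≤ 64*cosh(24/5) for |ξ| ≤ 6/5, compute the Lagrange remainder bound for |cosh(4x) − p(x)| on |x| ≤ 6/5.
2304*cosh(24/5)/125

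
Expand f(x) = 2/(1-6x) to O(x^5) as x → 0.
2 + 12*x + 72*x**2 + 432*x**3 + 2592*x**4 + O(x**5)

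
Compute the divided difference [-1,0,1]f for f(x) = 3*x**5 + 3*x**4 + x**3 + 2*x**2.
5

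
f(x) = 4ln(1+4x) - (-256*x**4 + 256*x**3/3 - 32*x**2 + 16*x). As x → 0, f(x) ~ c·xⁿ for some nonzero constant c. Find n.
5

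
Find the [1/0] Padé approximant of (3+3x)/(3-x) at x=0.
4*x/3 + 1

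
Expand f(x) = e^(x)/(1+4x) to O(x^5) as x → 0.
1 - 3*x + 25*x**2/2 - 299*x**3/6 + 1595*x**4/8 + O(x**5)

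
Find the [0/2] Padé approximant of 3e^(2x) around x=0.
3/(2*x**2 - 2*x + 1)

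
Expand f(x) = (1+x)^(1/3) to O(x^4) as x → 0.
1 + x/3 - x**2/9 + 5*x**3/81 + O(x**4)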